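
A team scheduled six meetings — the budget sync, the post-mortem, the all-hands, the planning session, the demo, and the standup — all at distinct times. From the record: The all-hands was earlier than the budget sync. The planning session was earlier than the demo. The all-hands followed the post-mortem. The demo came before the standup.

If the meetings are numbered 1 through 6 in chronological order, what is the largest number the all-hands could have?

The all-hands must come before the budget sync — 1 meeting forced after it.
Everything else can be placed before the all-hands in some valid order, so the all-hands can sit as late as position 6 − 1 = 5.

5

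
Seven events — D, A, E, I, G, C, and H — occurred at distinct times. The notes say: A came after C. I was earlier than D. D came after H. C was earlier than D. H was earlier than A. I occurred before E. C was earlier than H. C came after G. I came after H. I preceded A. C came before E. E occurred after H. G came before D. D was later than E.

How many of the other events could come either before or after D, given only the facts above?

1

Forced before D: C, E, G, H, and I.
That leaves A with no forced order relative to D — 1.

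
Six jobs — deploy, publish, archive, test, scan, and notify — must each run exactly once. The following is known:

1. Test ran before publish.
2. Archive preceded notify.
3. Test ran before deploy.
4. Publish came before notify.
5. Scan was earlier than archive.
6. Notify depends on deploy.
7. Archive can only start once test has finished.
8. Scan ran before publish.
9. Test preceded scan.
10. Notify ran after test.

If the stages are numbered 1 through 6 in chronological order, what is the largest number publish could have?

Publish must come before notify — 1 stage forced after it.
Everything else can be placed before publish in some valid order, so publish can sit as late as position 6 − 1 = 5.

5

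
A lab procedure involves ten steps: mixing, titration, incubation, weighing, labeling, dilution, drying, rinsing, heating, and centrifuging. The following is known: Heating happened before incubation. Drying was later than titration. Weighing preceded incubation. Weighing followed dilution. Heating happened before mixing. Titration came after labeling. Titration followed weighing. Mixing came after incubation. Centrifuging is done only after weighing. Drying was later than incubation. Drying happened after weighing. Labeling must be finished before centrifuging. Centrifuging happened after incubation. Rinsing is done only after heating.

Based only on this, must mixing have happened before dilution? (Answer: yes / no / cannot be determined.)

no

Tracing the constraints gives dilution → weighing → incubation → mixing, so dilution must come before mixing.
That means mixing cannot be before dilution.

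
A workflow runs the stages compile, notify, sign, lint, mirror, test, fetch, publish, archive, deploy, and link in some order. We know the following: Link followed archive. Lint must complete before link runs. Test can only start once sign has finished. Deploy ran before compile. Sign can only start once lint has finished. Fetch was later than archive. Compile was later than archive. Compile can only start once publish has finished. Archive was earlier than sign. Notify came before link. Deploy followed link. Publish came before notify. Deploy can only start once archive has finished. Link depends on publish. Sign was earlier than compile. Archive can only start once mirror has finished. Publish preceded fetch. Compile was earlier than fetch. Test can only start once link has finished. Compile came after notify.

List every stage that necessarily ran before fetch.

archive, compile, deploy, link, lint, mirror, notify, publish, sign

Directly stated before fetch: archive, compile, and publish.
Deploy reaches fetch via deploy → compile → fetch.
Link reaches fetch via link → deploy → compile → fetch.
Lint reaches fetch via lint → sign → compile → fetch.
Likewise mirror, notify, and sign each reach fetch by chaining the stated constraints.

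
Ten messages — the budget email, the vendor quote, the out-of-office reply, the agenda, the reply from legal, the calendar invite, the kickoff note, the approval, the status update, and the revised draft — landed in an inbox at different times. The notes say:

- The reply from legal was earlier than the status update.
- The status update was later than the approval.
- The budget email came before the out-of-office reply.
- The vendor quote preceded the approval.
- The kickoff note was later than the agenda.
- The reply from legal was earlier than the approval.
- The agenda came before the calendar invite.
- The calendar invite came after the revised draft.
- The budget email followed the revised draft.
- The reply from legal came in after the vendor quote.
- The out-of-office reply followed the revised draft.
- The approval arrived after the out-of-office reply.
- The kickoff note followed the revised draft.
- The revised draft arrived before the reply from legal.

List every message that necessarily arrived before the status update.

Directly stated before the status update: the approval and the reply from legal.
The budget email reaches the status update via the budget email → the out-of-office reply → the approval → the status update.
The out-of-office reply reaches the status update via the out-of-office reply → the approval → the status update.
The revised draft reaches the status update via the revised draft → the reply from legal → the status update.
Likewise the vendor quote reaches the status update by chaining the stated constraints.

the approval, the budget email, the out-of-office reply, the reply from legal, the revised draft, the vendor quote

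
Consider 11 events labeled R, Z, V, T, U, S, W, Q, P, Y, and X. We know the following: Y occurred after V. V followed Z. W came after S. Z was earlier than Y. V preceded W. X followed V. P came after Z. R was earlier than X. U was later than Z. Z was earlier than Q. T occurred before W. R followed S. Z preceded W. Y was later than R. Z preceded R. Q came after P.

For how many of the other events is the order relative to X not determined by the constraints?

6

Forced before X: R, S, V, and Z.
That leaves P, Q, T, U, W, and Y with no forced order relative to X — 6.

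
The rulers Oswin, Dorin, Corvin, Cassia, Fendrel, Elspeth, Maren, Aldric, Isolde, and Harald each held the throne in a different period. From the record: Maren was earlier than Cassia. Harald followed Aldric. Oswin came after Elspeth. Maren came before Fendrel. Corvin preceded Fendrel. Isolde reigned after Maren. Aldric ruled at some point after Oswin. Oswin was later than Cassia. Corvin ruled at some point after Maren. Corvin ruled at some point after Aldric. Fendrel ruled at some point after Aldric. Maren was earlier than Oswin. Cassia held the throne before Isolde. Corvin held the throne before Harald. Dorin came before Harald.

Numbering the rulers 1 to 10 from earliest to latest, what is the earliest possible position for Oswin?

Cassia, Elspeth, and Maren must all come before Oswin — 3 forced predecessors.
Nothing else is forced ahead of Oswin, so their earliest slot is position 3 + 1 = 4.

4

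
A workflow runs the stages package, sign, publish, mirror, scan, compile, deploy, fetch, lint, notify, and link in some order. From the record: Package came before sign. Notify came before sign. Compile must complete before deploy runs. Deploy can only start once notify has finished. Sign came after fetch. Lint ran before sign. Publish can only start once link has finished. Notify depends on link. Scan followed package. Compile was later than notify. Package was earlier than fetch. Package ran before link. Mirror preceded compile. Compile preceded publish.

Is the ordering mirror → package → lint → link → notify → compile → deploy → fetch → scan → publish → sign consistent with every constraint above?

Check each stated constraint against the proposed order — e.g. lint is ahead of sign; package is ahead of sign. Every pair is in the required order; nothing is violated.

yes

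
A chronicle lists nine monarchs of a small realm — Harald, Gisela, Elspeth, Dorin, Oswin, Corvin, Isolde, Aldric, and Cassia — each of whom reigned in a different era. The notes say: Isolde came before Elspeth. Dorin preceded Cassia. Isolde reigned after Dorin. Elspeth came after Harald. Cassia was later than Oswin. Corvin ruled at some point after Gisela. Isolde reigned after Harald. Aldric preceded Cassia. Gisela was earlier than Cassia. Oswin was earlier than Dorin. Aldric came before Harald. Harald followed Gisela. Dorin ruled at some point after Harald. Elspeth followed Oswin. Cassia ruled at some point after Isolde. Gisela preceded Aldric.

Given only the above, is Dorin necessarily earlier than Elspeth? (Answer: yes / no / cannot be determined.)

yes

Chain the constraints: Dorin → Isolde → Elspeth. Each link is directly stated, so Dorin comes before Elspeth.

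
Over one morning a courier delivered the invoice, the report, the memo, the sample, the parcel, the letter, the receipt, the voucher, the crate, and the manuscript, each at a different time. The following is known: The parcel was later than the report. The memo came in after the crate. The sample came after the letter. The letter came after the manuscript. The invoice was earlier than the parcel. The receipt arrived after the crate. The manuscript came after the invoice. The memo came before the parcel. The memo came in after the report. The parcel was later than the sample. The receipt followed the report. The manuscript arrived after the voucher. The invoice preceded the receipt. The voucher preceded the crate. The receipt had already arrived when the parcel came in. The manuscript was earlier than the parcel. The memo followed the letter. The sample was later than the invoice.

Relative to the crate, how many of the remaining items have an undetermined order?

5

Forced before the crate: the voucher; forced after the crate: the memo, the parcel, and the receipt.
That leaves the invoice, the letter, the manuscript, the report, and the sample with no forced order relative to the crate — 5.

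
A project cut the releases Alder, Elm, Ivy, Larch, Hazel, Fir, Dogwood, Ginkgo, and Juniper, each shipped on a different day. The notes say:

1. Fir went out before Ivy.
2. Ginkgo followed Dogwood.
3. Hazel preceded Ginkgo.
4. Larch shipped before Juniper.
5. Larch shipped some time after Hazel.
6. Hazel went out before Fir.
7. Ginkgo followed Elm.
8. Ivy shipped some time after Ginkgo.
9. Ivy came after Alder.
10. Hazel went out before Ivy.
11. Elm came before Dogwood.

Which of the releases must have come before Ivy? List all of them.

Alder, Dogwood, Elm, Fir, Ginkgo, Hazel

Directly stated before Ivy: Alder, Fir, Ginkgo, and Hazel.
Dogwood reaches Ivy via Dogwood → Ginkgo → Ivy.
Elm reaches Ivy via Elm → Ginkgo → Ivy.
No chain forces Larch (or any of the others) ahead of Ivy.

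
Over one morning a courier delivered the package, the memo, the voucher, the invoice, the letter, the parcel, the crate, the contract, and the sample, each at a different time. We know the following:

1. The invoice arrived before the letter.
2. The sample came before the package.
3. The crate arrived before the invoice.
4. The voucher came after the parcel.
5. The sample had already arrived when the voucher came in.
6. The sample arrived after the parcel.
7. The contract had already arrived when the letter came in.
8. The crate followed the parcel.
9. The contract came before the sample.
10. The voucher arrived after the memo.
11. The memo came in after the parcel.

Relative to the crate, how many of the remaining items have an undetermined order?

Forced before the crate: the parcel; forced after the crate: the invoice and the letter.
That leaves the contract, the memo, the package, the sample, and the voucher with no forced order relative to the crate — 5.

5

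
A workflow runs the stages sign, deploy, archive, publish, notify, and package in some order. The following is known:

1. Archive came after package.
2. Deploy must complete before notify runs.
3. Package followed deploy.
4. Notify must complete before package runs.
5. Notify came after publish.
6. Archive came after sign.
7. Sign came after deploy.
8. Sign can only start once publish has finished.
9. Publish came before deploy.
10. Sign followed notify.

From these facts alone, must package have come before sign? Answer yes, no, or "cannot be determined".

cannot be determined

No chain of stated constraints runs from package to sign, and none runs from sign to package either.
So the relative order of package and sign is not fixed by the given facts.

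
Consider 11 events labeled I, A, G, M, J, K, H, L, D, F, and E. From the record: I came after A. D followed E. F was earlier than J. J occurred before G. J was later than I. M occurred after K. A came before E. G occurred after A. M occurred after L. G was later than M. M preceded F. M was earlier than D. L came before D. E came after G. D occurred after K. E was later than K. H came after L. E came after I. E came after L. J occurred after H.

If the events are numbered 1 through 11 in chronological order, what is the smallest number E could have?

10

A, F, G, H, I, J, K, L, and M must all come before E — 9 forced predecessors.
Nothing else is forced ahead of E, so its earliest slot is position 9 + 1 = 10.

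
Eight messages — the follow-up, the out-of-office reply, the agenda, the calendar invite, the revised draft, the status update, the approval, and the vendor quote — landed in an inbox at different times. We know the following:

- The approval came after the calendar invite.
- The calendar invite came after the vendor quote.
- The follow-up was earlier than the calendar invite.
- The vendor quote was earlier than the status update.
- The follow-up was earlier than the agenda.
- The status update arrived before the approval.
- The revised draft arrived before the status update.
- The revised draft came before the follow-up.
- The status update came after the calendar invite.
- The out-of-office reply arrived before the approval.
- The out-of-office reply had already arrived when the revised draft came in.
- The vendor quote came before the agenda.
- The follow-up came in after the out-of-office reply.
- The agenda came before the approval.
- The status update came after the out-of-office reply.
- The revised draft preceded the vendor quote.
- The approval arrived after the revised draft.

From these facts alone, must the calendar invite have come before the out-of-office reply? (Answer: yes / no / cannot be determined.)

no

Tracing the constraints gives the out-of-office reply → the follow-up → the calendar invite, so the out-of-office reply must come before the calendar invite.
That means the calendar invite cannot be before the out-of-office reply.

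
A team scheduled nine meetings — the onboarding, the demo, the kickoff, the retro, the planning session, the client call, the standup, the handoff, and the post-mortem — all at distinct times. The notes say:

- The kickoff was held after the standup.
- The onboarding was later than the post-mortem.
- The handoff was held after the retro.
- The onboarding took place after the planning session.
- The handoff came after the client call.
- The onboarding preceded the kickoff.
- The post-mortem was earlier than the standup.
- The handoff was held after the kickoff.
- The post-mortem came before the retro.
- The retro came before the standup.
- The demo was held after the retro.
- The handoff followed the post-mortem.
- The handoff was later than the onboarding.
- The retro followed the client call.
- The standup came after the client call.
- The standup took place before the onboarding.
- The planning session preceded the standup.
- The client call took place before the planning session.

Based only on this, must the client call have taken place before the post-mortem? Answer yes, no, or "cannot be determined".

No chain of stated constraints runs from the client call to the post-mortem, and none runs from the post-mortem to the client call either.
So the relative order of the client call and the post-mortem is not fixed by the given facts.

cannot be determined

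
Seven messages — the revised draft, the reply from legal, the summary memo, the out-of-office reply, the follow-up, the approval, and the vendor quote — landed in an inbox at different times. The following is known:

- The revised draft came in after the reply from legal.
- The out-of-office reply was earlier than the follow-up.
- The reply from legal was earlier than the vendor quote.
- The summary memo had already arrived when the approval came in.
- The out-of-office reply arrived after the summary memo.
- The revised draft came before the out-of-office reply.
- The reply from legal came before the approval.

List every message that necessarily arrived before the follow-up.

the out-of-office reply, the reply from legal, the revised draft, the summary memo

Directly stated before the follow-up: the out-of-office reply.
The reply from legal reaches the follow-up via the reply from legal → the revised draft → the out-of-office reply → the follow-up.
The revised draft reaches the follow-up via the revised draft → the out-of-office reply → the follow-up.
The summary memo reaches the follow-up via the summary memo → the out-of-office reply → the follow-up.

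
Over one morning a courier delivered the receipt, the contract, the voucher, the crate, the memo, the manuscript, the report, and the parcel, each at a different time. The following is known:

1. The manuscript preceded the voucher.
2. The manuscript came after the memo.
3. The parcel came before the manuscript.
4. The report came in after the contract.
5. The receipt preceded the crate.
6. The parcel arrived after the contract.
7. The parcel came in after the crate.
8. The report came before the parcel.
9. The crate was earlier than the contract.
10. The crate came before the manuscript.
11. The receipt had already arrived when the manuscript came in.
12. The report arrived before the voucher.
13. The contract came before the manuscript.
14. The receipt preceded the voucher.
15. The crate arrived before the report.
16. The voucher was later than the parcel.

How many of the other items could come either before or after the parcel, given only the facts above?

Forced before the parcel: the contract, the crate, the receipt, and the report; forced after the parcel: the manuscript and the voucher.
That leaves the memo with no forced order relative to the parcel — 1.

1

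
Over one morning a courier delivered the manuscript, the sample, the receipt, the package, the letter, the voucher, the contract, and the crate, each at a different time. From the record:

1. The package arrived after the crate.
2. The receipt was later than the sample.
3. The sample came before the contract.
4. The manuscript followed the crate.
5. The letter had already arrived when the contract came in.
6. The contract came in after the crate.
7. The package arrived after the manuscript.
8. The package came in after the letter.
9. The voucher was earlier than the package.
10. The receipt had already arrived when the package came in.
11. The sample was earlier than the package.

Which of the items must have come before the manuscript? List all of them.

Directly stated before the manuscript: the crate.
No chain forces the letter (or any of the others) ahead of the manuscript.

the crate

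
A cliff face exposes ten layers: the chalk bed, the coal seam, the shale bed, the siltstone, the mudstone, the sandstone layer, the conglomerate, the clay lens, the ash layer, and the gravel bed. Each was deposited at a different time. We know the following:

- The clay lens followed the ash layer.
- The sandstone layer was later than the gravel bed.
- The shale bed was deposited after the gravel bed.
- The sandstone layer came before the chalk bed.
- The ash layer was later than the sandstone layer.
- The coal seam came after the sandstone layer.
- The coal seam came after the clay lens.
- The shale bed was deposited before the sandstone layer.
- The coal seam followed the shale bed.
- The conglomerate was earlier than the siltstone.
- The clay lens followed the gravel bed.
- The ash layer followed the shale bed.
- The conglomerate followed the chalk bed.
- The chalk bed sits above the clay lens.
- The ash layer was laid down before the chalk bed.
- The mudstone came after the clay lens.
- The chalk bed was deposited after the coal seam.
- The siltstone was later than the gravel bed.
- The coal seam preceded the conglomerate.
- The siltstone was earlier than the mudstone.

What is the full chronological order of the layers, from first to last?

The constraints fix every adjacent pair, so only one ordering works:
the gravel bed → the shale bed → the sandstone layer → the ash layer → the clay lens → the coal seam → the chalk bed → the conglomerate → the siltstone → the mudstone.

the gravel bed, the shale bed, the sandstone layer, the ash layer, the clay lens, the coal seam, the chalk bed, the conglomerate, the siltstone, the mudstone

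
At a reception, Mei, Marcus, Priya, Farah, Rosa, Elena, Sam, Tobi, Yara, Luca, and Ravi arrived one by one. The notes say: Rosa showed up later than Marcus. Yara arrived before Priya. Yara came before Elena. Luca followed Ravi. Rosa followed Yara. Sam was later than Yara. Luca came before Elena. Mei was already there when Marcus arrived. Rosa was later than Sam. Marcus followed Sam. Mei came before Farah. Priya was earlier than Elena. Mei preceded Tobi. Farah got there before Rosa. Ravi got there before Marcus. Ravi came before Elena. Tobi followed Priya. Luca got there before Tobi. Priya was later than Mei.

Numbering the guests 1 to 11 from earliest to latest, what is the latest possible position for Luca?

Luca must come before Elena and Tobi — 2 guests forced after them.
Everything else can be placed before Luca in some valid order, so Luca can sit as late as position 11 − 2 = 9.

9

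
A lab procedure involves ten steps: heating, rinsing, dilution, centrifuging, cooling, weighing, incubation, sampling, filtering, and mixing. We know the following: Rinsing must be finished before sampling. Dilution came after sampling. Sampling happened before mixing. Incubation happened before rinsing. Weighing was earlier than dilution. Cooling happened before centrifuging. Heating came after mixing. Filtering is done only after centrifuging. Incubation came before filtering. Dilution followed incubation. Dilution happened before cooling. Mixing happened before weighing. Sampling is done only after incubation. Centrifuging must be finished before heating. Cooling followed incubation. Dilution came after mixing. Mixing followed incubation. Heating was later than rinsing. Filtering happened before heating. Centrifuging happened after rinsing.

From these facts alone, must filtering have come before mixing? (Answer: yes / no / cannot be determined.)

Tracing the constraints gives mixing → dilution → cooling → centrifuging → filtering, so mixing must come before filtering.
That means filtering cannot be before mixing.

no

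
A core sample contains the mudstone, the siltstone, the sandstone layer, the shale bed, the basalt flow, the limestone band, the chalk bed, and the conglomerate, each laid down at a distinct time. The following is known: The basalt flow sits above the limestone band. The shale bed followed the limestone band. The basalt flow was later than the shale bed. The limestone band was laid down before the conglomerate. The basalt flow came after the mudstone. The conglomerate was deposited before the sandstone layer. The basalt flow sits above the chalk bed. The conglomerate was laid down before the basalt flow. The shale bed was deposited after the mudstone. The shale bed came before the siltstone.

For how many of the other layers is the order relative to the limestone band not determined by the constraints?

2

Forced after the limestone band: the basalt flow, the conglomerate, the sandstone layer, the shale bed, and the siltstone.
That leaves the chalk bed and the mudstone with no forced order relative to the limestone band — 2.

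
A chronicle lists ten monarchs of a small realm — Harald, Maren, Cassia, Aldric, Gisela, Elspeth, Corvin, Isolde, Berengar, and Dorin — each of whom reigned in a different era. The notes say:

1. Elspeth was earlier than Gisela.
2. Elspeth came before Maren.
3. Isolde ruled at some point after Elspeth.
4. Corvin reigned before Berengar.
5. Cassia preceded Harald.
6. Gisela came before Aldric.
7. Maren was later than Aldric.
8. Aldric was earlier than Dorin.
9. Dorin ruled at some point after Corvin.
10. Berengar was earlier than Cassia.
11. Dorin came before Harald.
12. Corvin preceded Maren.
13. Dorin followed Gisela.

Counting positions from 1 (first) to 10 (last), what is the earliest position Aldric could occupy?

3

Elspeth and Gisela must both come before Aldric — 2 forced predecessors.
Nothing else is forced ahead of Aldric, so their earliest slot is position 2 + 1 = 3.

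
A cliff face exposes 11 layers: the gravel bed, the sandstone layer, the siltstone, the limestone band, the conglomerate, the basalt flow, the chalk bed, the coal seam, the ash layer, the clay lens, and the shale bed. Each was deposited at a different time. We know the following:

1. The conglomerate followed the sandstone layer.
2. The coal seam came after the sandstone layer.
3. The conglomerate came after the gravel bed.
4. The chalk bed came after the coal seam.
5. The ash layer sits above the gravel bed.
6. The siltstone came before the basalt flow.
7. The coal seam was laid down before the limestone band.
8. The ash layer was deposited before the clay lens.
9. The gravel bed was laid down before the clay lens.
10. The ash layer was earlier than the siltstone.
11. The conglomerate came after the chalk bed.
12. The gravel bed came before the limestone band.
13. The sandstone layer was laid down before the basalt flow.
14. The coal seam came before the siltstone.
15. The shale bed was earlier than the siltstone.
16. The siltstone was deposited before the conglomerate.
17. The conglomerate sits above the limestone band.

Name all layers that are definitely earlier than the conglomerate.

Directly stated before the conglomerate: the chalk bed, the gravel bed, the limestone band, the sandstone layer, and the siltstone.
The ash layer reaches the conglomerate via the ash layer → the siltstone → the conglomerate.
The coal seam reaches the conglomerate via the coal seam → the chalk bed → the conglomerate.
The shale bed reaches the conglomerate via the shale bed → the siltstone → the conglomerate.
No chain forces the clay lens (or any of the others) ahead of the conglomerate.

the ash layer, the chalk bed, the coal seam, the gravel bed, the limestone band, the sandstone layer, the shale bed, the siltstone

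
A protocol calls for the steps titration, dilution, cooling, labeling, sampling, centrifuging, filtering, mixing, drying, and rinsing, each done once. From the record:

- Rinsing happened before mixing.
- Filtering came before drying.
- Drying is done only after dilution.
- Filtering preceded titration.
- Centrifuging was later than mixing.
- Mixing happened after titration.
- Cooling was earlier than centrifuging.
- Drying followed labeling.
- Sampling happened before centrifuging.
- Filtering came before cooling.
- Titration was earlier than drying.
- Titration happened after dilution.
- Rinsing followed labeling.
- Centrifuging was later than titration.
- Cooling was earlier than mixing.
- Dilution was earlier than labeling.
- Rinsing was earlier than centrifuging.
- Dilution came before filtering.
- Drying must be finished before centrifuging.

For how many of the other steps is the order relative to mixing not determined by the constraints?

2

Forced before mixing: cooling, dilution, filtering, labeling, rinsing, and titration; forced after mixing: centrifuging.
That leaves drying and sampling with no forced order relative to mixing — 2.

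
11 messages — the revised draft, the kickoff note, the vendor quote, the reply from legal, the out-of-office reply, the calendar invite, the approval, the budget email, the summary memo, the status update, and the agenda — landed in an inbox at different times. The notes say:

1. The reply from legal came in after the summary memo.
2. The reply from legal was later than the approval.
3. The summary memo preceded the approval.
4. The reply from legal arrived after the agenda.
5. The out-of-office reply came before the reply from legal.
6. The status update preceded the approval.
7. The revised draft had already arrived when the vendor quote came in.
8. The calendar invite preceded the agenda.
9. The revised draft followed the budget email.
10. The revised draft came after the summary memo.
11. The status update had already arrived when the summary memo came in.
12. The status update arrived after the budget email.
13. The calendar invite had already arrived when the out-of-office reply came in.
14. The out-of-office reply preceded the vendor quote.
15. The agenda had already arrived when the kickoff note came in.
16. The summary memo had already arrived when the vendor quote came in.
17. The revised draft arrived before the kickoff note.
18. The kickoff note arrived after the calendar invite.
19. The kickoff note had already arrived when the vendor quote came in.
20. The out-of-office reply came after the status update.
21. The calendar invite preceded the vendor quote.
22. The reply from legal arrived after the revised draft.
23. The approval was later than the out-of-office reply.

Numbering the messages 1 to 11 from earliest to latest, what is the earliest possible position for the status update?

2

The budget email must come before the status update — 1 forced predecessor.
Nothing else is forced ahead of the status update, so its earliest slot is position 1 + 1 = 2.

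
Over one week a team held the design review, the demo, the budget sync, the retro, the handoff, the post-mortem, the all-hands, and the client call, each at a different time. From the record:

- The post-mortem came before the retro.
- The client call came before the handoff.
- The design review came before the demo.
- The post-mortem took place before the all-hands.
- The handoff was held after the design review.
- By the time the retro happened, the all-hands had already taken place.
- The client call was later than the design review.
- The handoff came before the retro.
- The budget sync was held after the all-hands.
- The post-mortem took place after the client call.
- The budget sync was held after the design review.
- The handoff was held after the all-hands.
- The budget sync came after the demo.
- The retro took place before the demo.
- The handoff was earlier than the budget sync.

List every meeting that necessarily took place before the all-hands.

the client call, the design review, the post-mortem

Directly stated before the all-hands: the post-mortem.
The client call reaches the all-hands via the client call → the post-mortem → the all-hands.
The design review reaches the all-hands via the design review → the client call → the post-mortem → the all-hands.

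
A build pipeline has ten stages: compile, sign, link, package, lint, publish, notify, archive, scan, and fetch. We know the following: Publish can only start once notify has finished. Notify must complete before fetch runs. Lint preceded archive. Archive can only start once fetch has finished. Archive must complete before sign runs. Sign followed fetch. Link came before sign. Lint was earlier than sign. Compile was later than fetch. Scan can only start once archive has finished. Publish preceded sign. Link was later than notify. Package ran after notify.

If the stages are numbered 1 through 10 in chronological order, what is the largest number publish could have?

Publish must come before sign — 1 stage forced after it.
Everything else can be placed before publish in some valid order, so publish can sit as late as position 10 − 1 = 9.

9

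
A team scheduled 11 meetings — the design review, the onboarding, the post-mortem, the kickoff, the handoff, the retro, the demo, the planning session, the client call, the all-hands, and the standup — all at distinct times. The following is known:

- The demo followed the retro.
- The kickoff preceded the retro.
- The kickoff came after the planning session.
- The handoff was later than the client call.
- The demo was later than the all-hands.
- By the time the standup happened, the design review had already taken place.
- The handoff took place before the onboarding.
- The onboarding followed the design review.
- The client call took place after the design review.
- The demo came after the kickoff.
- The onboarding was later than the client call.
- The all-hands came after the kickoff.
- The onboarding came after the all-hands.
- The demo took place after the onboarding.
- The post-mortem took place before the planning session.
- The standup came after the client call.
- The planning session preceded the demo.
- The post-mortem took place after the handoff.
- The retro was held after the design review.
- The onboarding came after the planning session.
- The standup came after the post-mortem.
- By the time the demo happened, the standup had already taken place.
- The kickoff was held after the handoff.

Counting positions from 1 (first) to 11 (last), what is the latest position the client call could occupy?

2

The client call must come before the all-hands, the demo, the handoff, the kickoff, the onboarding, the planning session, the post-mortem, the retro, and the standup — 9 meetings forced after it.
Everything else can be placed before the client call in some valid order, so the client call can sit as late as position 11 − 9 = 2.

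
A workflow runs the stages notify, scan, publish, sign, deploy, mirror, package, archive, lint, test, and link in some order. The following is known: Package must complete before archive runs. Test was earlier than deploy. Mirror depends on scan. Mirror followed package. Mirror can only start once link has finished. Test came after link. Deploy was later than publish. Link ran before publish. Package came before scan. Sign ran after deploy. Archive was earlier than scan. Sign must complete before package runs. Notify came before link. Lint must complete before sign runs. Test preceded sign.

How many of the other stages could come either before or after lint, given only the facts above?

Forced after lint: archive, mirror, package, scan, and sign.
That leaves deploy, link, notify, publish, and test with no forced order relative to lint — 5.

5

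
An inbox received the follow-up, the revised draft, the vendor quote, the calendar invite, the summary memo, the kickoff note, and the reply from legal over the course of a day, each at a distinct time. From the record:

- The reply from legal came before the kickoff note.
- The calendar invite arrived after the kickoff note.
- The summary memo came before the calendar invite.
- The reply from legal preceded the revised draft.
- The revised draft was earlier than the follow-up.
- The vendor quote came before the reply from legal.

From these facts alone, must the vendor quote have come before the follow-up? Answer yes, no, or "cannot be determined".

Chain the constraints: the vendor quote → the reply from legal → the revised draft → the follow-up. Each link is directly stated, so the vendor quote comes before the follow-up.

yes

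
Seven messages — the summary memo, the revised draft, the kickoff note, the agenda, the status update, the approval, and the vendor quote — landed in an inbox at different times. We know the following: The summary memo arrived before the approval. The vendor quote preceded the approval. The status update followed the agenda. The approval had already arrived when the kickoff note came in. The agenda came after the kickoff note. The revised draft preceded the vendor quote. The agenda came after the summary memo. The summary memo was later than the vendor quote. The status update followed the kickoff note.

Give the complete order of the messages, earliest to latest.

The constraints fix every adjacent pair, so only one ordering works:
the revised draft → the vendor quote → the summary memo → the approval → the kickoff note → the agenda → the status update.

the revised draft, the vendor quote, the summary memo, the approval, the kickoff note, the agenda, the status update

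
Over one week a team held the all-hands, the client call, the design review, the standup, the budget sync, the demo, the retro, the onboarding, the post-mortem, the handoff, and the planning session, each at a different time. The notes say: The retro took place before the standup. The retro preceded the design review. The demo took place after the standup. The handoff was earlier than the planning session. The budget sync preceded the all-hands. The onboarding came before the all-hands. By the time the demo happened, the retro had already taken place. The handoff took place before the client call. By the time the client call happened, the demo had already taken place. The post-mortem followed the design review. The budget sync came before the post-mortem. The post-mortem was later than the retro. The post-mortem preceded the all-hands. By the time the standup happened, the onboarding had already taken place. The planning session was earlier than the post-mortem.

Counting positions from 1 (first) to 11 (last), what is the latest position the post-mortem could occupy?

The post-mortem must come before the all-hands — 1 meeting forced after it.
Everything else can be placed before the post-mortem in some valid order, so the post-mortem can sit as late as position 11 − 1 = 10.

10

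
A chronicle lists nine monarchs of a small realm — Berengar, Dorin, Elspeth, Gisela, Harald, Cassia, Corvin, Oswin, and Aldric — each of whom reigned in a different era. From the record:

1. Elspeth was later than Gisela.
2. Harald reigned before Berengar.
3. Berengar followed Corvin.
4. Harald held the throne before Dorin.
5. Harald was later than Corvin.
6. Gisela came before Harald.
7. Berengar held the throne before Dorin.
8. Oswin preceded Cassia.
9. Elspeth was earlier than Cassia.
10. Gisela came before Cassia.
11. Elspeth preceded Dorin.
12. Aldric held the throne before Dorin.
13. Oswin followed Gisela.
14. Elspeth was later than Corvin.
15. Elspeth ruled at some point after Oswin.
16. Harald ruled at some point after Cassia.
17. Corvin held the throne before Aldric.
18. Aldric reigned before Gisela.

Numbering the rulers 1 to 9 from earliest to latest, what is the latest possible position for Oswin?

Oswin must come before Berengar, Cassia, Dorin, Elspeth, and Harald — 5 rulers forced after them.
Everything else can be placed before Oswin in some valid order, so Oswin can sit as late as position 9 − 5 = 4.

4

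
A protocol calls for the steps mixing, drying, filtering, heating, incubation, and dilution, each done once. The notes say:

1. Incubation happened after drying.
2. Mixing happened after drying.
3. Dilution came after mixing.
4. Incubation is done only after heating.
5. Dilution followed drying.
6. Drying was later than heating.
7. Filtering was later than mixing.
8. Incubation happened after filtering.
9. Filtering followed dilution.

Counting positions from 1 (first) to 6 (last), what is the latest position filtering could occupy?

5

Filtering must come before incubation — 1 step forced after it.
Everything else can be placed before filtering in some valid order, so filtering can sit as late as position 6 − 1 = 5.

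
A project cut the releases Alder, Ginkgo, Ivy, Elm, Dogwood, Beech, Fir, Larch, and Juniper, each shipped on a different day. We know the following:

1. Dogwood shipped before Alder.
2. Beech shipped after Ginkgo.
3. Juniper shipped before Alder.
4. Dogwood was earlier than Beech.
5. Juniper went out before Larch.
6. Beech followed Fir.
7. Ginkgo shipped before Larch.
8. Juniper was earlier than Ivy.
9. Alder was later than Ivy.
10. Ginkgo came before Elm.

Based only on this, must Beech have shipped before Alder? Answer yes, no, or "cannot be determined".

No chain of stated constraints runs from Beech to Alder, and none runs from Alder to Beech either.
So the relative order of Beech and Alder is not fixed by the given facts.

cannot be determined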